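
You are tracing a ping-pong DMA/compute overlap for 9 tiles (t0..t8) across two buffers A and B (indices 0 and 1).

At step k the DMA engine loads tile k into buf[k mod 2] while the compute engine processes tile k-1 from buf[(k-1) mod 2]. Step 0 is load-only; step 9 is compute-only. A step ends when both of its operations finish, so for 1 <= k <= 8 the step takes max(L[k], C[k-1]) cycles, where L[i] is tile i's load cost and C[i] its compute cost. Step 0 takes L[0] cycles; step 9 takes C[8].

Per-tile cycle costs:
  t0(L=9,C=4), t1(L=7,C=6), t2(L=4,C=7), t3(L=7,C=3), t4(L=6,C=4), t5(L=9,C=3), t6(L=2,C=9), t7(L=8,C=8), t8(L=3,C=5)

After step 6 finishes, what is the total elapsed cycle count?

  0. 9=9c; end=9; A:t0 B:-
  1. max(7,4)=7c; end=16; A:t0 B:t1
  2. max(4,6)=6c; end=22; A:t2 B:t1
  3. max(7,7)=7c; end=29; A:t2 B:t3
  4. max(6,3)=6c; end=35; A:t4 B:t3
  5. max(9,4)=9c; end=44; A:t4 B:t5
  6. max(2,3)=3c; end=47; A:t6 B:t5
  7. max(8,9)=9c; end=56; A:t6 B:t7
  8. max(3,8)=8c; end=64; A:t8 B:t7
  9. 5=5c; end=69; A:t8 B:t7

end_cycle[6] = 47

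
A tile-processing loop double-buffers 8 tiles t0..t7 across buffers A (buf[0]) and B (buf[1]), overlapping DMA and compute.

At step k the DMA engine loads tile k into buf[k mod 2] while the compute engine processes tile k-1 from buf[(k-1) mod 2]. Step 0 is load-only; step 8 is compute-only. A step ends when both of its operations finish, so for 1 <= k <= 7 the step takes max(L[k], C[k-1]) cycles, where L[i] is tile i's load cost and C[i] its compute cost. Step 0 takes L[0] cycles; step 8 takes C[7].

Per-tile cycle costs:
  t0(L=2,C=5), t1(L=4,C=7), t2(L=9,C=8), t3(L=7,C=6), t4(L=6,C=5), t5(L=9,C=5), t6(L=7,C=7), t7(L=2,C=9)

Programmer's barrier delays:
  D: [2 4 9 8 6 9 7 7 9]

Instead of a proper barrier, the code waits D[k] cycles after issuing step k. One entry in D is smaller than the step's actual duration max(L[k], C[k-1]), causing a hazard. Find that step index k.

hazard at step 1

[0] required=L[0]=2=2 vs D=2 ok
[1] required=max(L[1]=4,C[0]=5)=5 vs D=4 SHORT
[2] required=max(L[2]=9,C[1]=7)=9 vs D=9 ok
[3] required=max(L[3]=7,C[2]=8)=8 vs D=8 ok
[4] required=max(L[4]=6,C[3]=6)=6 vs D=6 ok
[5] required=max(L[5]=9,C[4]=5)=9 vs D=9 ok
[6] required=max(L[6]=7,C[5]=5)=7 vs D=7 ok
[7] required=max(L[7]=2,C[6]=7)=7 vs D=7 ok
[8] required=C[7]=9=9 vs D=9 ok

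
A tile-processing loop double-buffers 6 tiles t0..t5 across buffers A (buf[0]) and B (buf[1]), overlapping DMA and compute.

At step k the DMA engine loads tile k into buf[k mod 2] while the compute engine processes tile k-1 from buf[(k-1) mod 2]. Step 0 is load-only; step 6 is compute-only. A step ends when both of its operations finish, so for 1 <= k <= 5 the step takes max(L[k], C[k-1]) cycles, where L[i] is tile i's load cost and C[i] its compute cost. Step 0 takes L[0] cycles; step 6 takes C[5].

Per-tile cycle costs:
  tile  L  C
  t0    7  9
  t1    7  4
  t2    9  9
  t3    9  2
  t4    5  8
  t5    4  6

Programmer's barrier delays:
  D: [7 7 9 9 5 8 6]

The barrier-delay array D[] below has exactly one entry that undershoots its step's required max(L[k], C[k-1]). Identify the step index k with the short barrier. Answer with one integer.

hazard at step 1

k=0 barrier L[0]=7→7c, D[0]=7 ok
k=1 barrier max(L[1]=7,C[0]=9)→9c, D[1]=7 SHORT
k=2 barrier max(L[2]=9,C[1]=4)→9c, D[2]=9 ok
k=3 barrier max(L[3]=9,C[2]=9)→9c, D[3]=9 ok
k=4 barrier max(L[4]=5,C[3]=2)→5c, D[4]=5 ok
k=5 barrier max(L[5]=4,C[4]=8)→8c, D[5]=8 ok
k=6 barrier C[5]=6→6c, D[6]=6 ok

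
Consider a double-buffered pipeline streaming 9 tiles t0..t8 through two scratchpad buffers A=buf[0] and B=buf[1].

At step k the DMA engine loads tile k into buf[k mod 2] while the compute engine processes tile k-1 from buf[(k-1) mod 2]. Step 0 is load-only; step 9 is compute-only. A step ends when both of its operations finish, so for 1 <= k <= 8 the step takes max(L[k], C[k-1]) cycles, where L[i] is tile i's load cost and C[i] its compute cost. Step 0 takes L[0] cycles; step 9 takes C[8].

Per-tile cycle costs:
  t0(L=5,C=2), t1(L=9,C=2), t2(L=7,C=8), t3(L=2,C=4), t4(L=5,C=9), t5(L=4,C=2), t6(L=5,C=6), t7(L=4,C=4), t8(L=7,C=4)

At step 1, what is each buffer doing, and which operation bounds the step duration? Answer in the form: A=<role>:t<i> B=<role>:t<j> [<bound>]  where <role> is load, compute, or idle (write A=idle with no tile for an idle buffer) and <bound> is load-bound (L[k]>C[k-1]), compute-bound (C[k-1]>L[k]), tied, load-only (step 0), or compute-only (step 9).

  0. 5=5c; end=5; A:t0 B:-
  1. max(9,2)=9c; end=14; A:t0 B:t1
  2. max(7,2)=7c; end=21; A:t2 B:t1
  3. max(2,8)=8c; end=29; A:t2 B:t3
  4. max(5,4)=5c; end=34; A:t4 B:t3
  5. max(4,9)=9c; end=43; A:t4 B:t5
  6. max(5,2)=5c; end=48; A:t6 B:t5
  7. max(4,6)=6c; end=54; A:t6 B:t7
  8. max(7,4)=7c; end=61; A:t8 B:t7
  9. 4=4c; end=65; A:t8 B:t7

step 1: A=compute:t0 B=load:t1 [load-bound]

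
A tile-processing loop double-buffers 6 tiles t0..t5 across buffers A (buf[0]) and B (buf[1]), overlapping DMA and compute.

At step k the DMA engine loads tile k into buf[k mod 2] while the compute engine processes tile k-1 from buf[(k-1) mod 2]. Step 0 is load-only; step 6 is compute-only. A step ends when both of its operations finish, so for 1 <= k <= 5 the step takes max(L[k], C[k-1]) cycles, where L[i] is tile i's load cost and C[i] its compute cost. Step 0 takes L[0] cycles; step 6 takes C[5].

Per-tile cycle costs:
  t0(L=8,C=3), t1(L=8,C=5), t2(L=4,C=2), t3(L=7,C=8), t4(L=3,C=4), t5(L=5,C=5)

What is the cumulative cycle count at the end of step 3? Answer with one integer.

  0. 8=8c; end=8; A:t0 B:-
  1. max(8,3)=8c; end=16; A:t0 B:t1
  2. max(4,5)=5c; end=21; A:t2 B:t1
  3. max(7,2)=7c; end=28; A:t2 B:t3
  4. max(3,8)=8c; end=36; A:t4 B:t3
  5. max(5,4)=5c; end=41; A:t4 B:t5
  6. 5=5c; end=46; A:t4 B:t5

end_cycle[3] = 28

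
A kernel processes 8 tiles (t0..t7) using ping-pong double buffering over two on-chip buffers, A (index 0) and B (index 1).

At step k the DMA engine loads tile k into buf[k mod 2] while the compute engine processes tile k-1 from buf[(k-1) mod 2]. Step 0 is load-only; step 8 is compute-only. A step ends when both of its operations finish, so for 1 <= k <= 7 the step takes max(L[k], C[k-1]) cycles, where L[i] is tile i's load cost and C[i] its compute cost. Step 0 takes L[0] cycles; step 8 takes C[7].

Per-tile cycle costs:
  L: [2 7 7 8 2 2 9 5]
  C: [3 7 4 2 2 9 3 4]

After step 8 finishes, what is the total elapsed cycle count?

end_cycle[8] = 46

[0] DMA t0→A (2c) ∥ CU idle ⇒ 2c, clock 2
[1] DMA t1→B (7c) ∥ CU A:t0 (3c) ⇒ 7c, clock 9
[2] DMA t2→A (7c) ∥ CU B:t1 (7c) ⇒ 7c, clock 16
[3] DMA t3→B (8c) ∥ CU A:t2 (4c) ⇒ 8c, clock 24
[4] DMA t4→A (2c) ∥ CU B:t3 (2c) ⇒ 2c, clock 26
[5] DMA t5→B (2c) ∥ CU A:t4 (2c) ⇒ 2c, clock 28
[6] DMA t6→A (9c) ∥ CU B:t5 (9c) ⇒ 9c, clock 37
[7] DMA t7→B (5c) ∥ CU A:t6 (3c) ⇒ 5c, clock 42
[8] DMA idle ∥ CU B:t7 (4c) ⇒ 4c, clock 46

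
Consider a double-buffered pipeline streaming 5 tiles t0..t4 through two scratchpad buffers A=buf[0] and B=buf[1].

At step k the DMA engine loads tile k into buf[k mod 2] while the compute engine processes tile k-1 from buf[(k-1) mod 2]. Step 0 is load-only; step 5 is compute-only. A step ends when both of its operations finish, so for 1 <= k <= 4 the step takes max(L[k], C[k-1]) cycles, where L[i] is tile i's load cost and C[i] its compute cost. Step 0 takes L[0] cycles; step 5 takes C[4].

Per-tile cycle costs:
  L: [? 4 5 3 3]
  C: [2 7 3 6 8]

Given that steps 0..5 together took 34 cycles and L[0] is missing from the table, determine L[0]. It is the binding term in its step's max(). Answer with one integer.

L[0] = 6

step 0: dur = L[0]=? = L[0]  (unknown; binding)
step 1: dur = max(L[1]=4, C[0]=2) = 4
step 2: dur = max(L[2]=5, C[1]=7) = 7
step 3: dur = max(L[3]=3, C[2]=3) = 3
step 4: dur = max(L[4]=3, C[3]=6) = 6
step 5: dur = C[4]=8 = 8
sum of known step durations = 28
dur[0] = total - known = 34 - 28 = 6
L[0] is the binding max in step 0, so L[0] = dur[0] = 6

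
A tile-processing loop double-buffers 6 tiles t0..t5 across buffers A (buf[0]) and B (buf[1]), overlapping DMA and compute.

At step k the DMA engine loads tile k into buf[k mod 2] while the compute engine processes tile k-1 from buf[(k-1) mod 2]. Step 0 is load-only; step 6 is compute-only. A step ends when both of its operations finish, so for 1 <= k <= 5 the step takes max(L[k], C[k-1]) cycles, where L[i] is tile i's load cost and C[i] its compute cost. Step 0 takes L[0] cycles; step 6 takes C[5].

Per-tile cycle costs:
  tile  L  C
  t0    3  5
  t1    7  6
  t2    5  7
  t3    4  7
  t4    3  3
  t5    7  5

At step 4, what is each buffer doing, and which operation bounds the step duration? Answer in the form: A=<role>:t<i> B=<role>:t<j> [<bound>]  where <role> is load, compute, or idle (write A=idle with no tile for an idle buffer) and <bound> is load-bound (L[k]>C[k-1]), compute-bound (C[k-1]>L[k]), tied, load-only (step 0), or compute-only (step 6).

step 0: L[0]=3 → dur=3, Σ=3 | A=load:t0 B=idle [load-only]
step 1: L[1]=7 C[0]=5 → dur=7, Σ=10 | A=compute:t0 B=load:t1 [load-bound]
step 2: L[2]=5 C[1]=6 → dur=6, Σ=16 | A=load:t2 B=compute:t1 [compute-bound]
step 3: L[3]=4 C[2]=7 → dur=7, Σ=23 | A=compute:t2 B=load:t3 [compute-bound]
step 4: L[4]=3 C[3]=7 → dur=7, Σ=30 | A=load:t4 B=compute:t3 [compute-bound]
step 5: L[5]=7 C[4]=3 → dur=7, Σ=37 | A=compute:t4 B=load:t5 [load-bound]
step 6: C[5]=5 → dur=5, Σ=42 | A=idle B=compute:t5 [compute-only]

step 4: A=load:t4 B=compute:t3 [compute-bound]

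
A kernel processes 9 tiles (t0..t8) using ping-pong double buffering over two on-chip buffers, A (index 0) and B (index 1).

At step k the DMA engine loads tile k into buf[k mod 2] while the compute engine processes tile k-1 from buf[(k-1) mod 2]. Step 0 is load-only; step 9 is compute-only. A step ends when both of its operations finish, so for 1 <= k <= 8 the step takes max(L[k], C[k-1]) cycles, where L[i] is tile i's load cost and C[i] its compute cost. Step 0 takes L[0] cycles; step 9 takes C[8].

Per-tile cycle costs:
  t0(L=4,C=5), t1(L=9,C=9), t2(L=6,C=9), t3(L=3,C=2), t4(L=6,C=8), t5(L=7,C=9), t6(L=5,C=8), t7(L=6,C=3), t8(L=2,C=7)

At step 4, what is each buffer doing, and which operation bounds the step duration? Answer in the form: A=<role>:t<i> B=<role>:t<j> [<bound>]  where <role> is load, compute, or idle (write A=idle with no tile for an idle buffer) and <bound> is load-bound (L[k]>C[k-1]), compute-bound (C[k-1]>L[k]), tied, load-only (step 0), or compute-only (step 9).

step 4: A=load:t4 B=compute:t3 [load-bound]

k=0 load=t0/4c comp=- wait=4 total=4
k=1 load=t1/9c comp=t0/5c wait=9 total=13
k=2 load=t2/6c comp=t1/9c wait=9 total=22
k=3 load=t3/3c comp=t2/9c wait=9 total=31
k=4 load=t4/6c comp=t3/2c wait=6 total=37
k=5 load=t5/7c comp=t4/8c wait=8 total=45
k=6 load=t6/5c comp=t5/9c wait=9 total=54
k=7 load=t7/6c comp=t6/8c wait=8 total=62
k=8 load=t8/2c comp=t7/3c wait=3 total=65
k=9 load=- comp=t8/7c wait=7 total=72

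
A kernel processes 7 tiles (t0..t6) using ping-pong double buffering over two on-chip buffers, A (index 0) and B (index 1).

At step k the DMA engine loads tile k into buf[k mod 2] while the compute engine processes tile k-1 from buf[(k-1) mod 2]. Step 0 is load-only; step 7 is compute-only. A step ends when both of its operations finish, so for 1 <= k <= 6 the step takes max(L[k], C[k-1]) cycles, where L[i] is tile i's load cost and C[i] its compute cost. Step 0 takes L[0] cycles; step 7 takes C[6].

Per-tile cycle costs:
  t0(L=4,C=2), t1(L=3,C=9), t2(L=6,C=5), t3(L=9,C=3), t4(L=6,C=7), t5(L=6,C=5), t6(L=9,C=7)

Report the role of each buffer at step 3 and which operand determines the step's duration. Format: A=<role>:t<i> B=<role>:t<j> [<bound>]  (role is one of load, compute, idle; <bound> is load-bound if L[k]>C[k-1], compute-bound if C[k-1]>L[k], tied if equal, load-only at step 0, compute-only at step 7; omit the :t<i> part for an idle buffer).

step 3: A=compute:t2 B=load:t3 [load-bound]

k=0 load=t0/4c comp=- wait=4 total=4
k=1 load=t1/3c comp=t0/2c wait=3 total=7
k=2 load=t2/6c comp=t1/9c wait=9 total=16
k=3 load=t3/9c comp=t2/5c wait=9 total=25
k=4 load=t4/6c comp=t3/3c wait=6 total=31
k=5 load=t5/6c comp=t4/7c wait=7 total=38
k=6 load=t6/9c comp=t5/5c wait=9 total=47
k=7 load=- comp=t6/7c wait=7 total=54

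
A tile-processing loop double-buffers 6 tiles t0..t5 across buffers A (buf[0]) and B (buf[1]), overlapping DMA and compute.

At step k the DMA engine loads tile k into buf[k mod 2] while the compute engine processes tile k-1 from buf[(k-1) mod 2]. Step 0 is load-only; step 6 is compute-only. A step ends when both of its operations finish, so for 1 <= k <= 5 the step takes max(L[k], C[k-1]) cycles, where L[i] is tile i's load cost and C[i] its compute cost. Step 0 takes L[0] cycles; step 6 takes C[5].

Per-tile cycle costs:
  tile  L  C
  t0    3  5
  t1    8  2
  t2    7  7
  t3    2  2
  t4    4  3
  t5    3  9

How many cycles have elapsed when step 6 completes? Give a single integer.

end_cycle[6] = 41

k=0 load=t0/3c comp=- wait=3 total=3
k=1 load=t1/8c comp=t0/5c wait=8 total=11
k=2 load=t2/7c comp=t1/2c wait=7 total=18
k=3 load=t3/2c comp=t2/7c wait=7 total=25
k=4 load=t4/4c comp=t3/2c wait=4 total=29
k=5 load=t5/3c comp=t4/3c wait=3 total=32
k=6 load=- comp=t5/9c wait=9 total=41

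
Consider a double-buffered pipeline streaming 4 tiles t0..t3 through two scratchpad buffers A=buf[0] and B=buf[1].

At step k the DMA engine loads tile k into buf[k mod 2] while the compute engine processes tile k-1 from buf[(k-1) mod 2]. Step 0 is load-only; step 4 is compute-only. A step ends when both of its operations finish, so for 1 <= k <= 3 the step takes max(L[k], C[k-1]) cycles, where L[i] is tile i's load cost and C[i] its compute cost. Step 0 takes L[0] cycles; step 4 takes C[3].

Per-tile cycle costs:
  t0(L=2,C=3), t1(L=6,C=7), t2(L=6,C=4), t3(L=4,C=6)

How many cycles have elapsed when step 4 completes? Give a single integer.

end_cycle[4] = 25

step 0: L[0]=2 → dur=2, Σ=2 | A=load:t0 B=idle [load-only]
step 1: L[1]=6 C[0]=3 → dur=6, Σ=8 | A=compute:t0 B=load:t1 [load-bound]
step 2: L[2]=6 C[1]=7 → dur=7, Σ=15 | A=load:t2 B=compute:t1 [compute-bound]
step 3: L[3]=4 C[2]=4 → dur=4, Σ=19 | A=compute:t2 B=load:t3 [tied]
step 4: C[3]=6 → dur=6, Σ=25 | A=idle B=compute:t3 [compute-only]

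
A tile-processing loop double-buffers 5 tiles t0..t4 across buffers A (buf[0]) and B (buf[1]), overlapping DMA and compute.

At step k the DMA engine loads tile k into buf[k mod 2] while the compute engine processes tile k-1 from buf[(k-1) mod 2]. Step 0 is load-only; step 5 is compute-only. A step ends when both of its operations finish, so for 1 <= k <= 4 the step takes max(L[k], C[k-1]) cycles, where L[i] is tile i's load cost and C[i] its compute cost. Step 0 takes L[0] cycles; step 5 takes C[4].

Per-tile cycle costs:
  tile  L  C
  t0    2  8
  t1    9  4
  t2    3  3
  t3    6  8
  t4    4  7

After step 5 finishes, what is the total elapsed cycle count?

end_cycle[5] = 36

  0. 2=2c; end=2; A:t0 B:-
  1. max(9,8)=9c; end=11; A:t0 B:t1
  2. max(3,4)=4c; end=15; A:t2 B:t1
  3. max(6,3)=6c; end=21; A:t2 B:t3
  4. max(4,8)=8c; end=29; A:t4 B:t3
  5. 7=7c; end=36; A:t4 B:t3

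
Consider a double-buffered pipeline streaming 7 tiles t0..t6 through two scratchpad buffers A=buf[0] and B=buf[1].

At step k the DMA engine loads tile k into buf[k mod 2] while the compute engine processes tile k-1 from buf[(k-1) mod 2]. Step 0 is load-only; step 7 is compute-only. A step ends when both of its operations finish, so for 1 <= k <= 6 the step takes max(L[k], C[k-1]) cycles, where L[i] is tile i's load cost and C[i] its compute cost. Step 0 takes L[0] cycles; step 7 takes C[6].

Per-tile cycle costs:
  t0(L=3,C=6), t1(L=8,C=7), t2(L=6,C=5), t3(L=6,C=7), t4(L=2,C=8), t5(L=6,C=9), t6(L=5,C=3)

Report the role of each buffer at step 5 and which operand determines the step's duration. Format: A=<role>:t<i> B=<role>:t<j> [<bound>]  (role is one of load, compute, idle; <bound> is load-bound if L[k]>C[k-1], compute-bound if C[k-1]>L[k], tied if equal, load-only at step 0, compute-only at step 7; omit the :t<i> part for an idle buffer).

step 5: A=compute:t4 B=load:t5 [compute-bound]

  0. 3=3c; end=3; A:t0 B:-
  1. max(8,6)=8c; end=11; A:t0 B:t1
  2. max(6,7)=7c; end=18; A:t2 B:t1
  3. max(6,5)=6c; end=24; A:t2 B:t3
  4. max(2,7)=7c; end=31; A:t4 B:t3
  5. max(6,8)=8c; end=39; A:t4 B:t5
  6. max(5,9)=9c; end=48; A:t6 B:t5
  7. 3=3c; end=51; A:t6 B:t5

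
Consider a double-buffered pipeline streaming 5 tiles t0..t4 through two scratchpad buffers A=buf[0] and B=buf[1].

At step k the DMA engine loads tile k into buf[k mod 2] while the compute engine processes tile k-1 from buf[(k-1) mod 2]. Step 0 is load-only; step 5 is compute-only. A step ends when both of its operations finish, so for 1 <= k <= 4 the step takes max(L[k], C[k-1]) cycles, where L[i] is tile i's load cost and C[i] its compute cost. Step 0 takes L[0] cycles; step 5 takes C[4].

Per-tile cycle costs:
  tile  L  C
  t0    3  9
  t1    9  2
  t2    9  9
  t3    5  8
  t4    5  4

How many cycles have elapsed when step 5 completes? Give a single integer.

end_cycle[5] = 42

k=0 load=t0/3c comp=- wait=3 total=3
k=1 load=t1/9c comp=t0/9c wait=9 total=12
k=2 load=t2/9c comp=t1/2c wait=9 total=21
k=3 load=t3/5c comp=t2/9c wait=9 total=30
k=4 load=t4/5c comp=t3/8c wait=8 total=38
k=5 load=- comp=t4/4c wait=4 total=42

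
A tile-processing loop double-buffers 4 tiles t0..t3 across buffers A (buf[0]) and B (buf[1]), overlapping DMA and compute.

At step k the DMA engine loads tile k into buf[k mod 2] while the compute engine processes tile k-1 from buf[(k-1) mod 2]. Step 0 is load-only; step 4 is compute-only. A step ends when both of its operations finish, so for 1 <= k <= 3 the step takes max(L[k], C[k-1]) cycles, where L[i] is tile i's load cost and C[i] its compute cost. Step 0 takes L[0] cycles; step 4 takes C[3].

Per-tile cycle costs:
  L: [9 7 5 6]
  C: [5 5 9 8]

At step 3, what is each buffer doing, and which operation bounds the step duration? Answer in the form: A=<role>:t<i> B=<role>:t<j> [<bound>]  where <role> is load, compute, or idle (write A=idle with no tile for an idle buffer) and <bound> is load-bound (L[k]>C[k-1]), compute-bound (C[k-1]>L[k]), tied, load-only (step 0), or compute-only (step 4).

step 3: A=compute:t2 B=load:t3 [compute-bound]

  0. 9=9c; end=9; A:t0 B:-
  1. max(7,5)=7c; end=16; A:t0 B:t1
  2. max(5,5)=5c; end=21; A:t2 B:t1
  3. max(6,9)=9c; end=30; A:t2 B:t3
  4. 8=8c; end=38; A:t2 B:t3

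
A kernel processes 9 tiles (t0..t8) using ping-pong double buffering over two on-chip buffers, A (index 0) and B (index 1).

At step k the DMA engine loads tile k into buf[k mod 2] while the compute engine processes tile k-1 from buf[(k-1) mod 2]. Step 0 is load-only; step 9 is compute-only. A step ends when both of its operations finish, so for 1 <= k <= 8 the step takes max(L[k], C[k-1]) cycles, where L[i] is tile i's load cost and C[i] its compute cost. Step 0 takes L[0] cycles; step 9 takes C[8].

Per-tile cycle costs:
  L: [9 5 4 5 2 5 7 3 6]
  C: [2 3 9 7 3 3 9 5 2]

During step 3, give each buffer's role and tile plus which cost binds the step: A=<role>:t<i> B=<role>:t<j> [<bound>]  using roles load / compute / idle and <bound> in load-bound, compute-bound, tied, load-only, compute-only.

  0. 9=9c; end=9; A:t0 B:-
  1. max(5,2)=5c; end=14; A:t0 B:t1
  2. max(4,3)=4c; end=18; A:t2 B:t1
  3. max(5,9)=9c; end=27; A:t2 B:t3
  4. max(2,7)=7c; end=34; A:t4 B:t3
  5. max(5,3)=5c; end=39; A:t4 B:t5
  6. max(7,3)=7c; end=46; A:t6 B:t5
  7. max(3,9)=9c; end=55; A:t6 B:t7
  8. max(6,5)=6c; end=61; A:t8 B:t7
  9. 2=2c; end=63; A:t8 B:t7

step 3: A=compute:t2 B=load:t3 [compute-bound]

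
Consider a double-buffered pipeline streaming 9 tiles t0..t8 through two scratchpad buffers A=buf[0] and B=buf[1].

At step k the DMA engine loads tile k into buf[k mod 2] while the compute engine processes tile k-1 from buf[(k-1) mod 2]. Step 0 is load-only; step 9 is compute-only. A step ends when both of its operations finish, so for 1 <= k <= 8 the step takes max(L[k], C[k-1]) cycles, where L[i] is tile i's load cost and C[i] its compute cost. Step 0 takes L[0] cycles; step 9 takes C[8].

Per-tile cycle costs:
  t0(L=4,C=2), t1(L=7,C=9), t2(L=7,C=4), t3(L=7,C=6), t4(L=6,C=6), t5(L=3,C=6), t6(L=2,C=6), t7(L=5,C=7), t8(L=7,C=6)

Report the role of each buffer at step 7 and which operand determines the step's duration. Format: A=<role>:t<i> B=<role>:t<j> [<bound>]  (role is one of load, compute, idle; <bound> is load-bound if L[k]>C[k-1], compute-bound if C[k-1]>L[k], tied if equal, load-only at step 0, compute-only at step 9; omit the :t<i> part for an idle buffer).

step 7: A=compute:t6 B=load:t7 [compute-bound]

  0. 4=4c; end=4; A:t0 B:-
  1. max(7,2)=7c; end=11; A:t0 B:t1
  2. max(7,9)=9c; end=20; A:t2 B:t1
  3. max(7,4)=7c; end=27; A:t2 B:t3
  4. max(6,6)=6c; end=33; A:t4 B:t3
  5. max(3,6)=6c; end=39; A:t4 B:t5
  6. max(2,6)=6c; end=45; A:t6 B:t5
  7. max(5,6)=6c; end=51; A:t6 B:t7
  8. max(7,7)=7c; end=58; A:t8 B:t7
  9. 6=6c; end=64; A:t8 B:t7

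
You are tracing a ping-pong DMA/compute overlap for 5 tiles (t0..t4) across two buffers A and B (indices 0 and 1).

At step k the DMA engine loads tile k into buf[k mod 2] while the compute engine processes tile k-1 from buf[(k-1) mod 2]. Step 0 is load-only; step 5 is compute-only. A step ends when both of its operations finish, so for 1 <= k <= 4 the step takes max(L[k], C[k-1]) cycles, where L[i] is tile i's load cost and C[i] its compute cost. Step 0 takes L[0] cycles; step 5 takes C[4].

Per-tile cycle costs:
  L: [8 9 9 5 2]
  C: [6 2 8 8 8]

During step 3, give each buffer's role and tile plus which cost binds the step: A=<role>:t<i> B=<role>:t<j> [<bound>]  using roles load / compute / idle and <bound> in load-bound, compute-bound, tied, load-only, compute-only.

step 3: A=compute:t2 B=load:t3 [compute-bound]

  0. 8=8c; end=8; A:t0 B:-
  1. max(9,6)=9c; end=17; A:t0 B:t1
  2. max(9,2)=9c; end=26; A:t2 B:t1
  3. max(5,8)=8c; end=34; A:t2 B:t3
  4. max(2,8)=8c; end=42; A:t4 B:t3
  5. 8=8c; end=50; A:t4 B:t3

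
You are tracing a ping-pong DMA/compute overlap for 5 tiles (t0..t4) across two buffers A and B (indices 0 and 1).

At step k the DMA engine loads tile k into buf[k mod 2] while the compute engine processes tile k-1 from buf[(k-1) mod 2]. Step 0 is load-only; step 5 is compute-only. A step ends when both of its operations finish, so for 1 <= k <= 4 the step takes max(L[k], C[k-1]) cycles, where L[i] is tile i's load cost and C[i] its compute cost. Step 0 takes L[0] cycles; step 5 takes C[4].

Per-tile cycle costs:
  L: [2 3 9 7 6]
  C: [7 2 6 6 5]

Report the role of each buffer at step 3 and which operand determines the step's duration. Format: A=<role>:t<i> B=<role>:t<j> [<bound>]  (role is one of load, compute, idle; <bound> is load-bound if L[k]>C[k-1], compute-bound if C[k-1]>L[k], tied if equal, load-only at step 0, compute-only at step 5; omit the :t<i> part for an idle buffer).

step 3: A=compute:t2 B=load:t3 [load-bound]

step 0: L[0]=2 → dur=2, Σ=2 | A=load:t0 B=idle [load-only]
step 1: L[1]=3 C[0]=7 → dur=7, Σ=9 | A=compute:t0 B=load:t1 [compute-bound]
step 2: L[2]=9 C[1]=2 → dur=9, Σ=18 | A=load:t2 B=compute:t1 [load-bound]
step 3: L[3]=7 C[2]=6 → dur=7, Σ=25 | A=compute:t2 B=load:t3 [load-bound]
step 4: L[4]=6 C[3]=6 → dur=6, Σ=31 | A=load:t4 B=compute:t3 [tied]
step 5: C[4]=5 → dur=5, Σ=36 | A=compute:t4 B=idle [compute-only]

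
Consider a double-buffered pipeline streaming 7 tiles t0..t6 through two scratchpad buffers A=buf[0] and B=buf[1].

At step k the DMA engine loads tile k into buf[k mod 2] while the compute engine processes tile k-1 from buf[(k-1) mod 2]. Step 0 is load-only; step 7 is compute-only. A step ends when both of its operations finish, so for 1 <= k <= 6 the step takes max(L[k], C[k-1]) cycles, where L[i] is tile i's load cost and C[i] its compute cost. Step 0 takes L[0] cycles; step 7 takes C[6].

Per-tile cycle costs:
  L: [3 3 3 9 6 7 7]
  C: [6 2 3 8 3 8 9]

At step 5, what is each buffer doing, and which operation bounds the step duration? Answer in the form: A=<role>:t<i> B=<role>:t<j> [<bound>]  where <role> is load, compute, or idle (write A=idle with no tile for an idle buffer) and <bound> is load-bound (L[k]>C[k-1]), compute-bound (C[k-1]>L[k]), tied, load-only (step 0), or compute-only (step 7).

step 5: A=compute:t4 B=load:t5 [load-bound]

  0. 3=3c; end=3; A:t0 B:-
  1. max(3,6)=6c; end=9; A:t0 B:t1
  2. max(3,2)=3c; end=12; A:t2 B:t1
  3. max(9,3)=9c; end=21; A:t2 B:t3
  4. max(6,8)=8c; end=29; A:t4 B:t3
  5. max(7,3)=7c; end=36; A:t4 B:t5
  6. max(7,8)=8c; end=44; A:t6 B:t5
  7. 9=9c; end=53; A:t6 B:t5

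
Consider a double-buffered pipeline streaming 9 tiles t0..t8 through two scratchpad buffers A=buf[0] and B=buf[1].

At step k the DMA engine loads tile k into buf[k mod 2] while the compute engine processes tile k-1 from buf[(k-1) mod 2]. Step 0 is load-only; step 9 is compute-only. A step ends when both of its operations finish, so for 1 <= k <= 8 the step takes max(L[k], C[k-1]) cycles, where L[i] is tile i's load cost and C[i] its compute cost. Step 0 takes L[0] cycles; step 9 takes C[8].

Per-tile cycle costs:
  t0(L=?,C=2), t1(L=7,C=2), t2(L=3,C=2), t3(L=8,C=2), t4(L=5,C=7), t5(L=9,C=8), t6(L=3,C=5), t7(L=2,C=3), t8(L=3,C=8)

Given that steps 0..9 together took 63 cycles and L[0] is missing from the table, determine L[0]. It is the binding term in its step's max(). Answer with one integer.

L[0] = 7

step 0 = dur = L[0]=? = L[0]  (unknown; binding)
step 1 = dur = max(L[1]=7, C[0]=2) = 7
step 2 = dur = max(L[2]=3, C[1]=2) = 3
step 3 = dur = max(L[3]=8, C[2]=2) = 8
step 4 = dur = max(L[4]=5, C[3]=2) = 5
step 5 = dur = max(L[5]=9, C[4]=7) = 9
step 6 = dur = max(L[6]=3, C[5]=8) = 8
step 7 = dur = max(L[7]=2, C[6]=5) = 5
step 8 = dur = max(L[8]=3, C[7]=3) = 3
step 9 = dur = C[8]=8 = 8
sum of known step durations = 56
dur[0] = total - known = 63 - 56 = 7
L[0] is the binding max in step 0, so L[0] = dur[0] = 7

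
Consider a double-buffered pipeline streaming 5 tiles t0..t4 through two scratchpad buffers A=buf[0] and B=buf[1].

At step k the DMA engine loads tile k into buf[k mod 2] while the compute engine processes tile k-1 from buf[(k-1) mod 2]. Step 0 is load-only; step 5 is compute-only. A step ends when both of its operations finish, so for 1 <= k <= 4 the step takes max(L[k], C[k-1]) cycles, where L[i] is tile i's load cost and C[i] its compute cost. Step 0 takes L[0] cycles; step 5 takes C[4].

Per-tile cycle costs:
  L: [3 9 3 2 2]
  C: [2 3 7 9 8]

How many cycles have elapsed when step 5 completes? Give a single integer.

  0. 3=3c; end=3; A:t0 B:-
  1. max(9,2)=9c; end=12; A:t0 B:t1
  2. max(3,3)=3c; end=15; A:t2 B:t1
  3. max(2,7)=7c; end=22; A:t2 B:t3
  4. max(2,9)=9c; end=31; A:t4 B:t3
  5. 8=8c; end=39; A:t4 B:t3

end_cycle[5] = 39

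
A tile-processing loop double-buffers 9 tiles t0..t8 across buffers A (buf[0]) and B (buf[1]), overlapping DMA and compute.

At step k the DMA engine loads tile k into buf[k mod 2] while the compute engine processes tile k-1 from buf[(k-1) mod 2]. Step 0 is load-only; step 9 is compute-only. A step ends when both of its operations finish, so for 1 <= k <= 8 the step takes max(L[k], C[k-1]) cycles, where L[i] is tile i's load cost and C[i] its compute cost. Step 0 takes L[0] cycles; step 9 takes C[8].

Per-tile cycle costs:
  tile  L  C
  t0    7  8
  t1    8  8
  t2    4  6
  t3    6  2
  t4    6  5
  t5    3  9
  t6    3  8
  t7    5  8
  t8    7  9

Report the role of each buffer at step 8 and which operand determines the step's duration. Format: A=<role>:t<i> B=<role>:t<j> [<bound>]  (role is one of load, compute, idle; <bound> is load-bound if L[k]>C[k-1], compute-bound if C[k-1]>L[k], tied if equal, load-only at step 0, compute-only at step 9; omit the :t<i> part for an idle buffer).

step 8: A=load:t8 B=compute:t7 [compute-bound]

  0. 7=7c; end=7; A:t0 B:-
  1. max(8,8)=8c; end=15; A:t0 B:t1
  2. max(4,8)=8c; end=23; A:t2 B:t1
  3. max(6,6)=6c; end=29; A:t2 B:t3
  4. max(6,2)=6c; end=35; A:t4 B:t3
  5. max(3,5)=5c; end=40; A:t4 B:t5
  6. max(3,9)=9c; end=49; A:t6 B:t5
  7. max(5,8)=8c; end=57; A:t6 B:t7
  8. max(7,8)=8c; end=65; A:t8 B:t7
  9. 9=9c; end=74; A:t8 B:t7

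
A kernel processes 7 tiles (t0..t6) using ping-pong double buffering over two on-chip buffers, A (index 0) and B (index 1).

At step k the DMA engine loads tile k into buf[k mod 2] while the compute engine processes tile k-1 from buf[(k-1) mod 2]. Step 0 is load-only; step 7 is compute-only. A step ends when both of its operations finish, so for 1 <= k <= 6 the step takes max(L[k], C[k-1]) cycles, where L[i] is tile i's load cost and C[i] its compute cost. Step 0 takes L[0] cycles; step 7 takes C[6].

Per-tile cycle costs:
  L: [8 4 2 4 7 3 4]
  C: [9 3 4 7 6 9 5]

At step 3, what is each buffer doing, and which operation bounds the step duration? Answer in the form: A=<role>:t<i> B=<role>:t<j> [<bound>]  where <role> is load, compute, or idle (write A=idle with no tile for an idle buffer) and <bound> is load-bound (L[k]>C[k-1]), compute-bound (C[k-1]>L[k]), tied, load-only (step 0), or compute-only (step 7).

step 3: A=compute:t2 B=load:t3 [tied]

  0. 8=8c; end=8; A:t0 B:-
  1. max(4,9)=9c; end=17; A:t0 B:t1
  2. max(2,3)=3c; end=20; A:t2 B:t1
  3. max(4,4)=4c; end=24; A:t2 B:t3
  4. max(7,7)=7c; end=31; A:t4 B:t3
  5. max(3,6)=6c; end=37; A:t4 B:t5
  6. max(4,9)=9c; end=46; A:t6 B:t5
  7. 5=5c; end=51; A:t6 B:t5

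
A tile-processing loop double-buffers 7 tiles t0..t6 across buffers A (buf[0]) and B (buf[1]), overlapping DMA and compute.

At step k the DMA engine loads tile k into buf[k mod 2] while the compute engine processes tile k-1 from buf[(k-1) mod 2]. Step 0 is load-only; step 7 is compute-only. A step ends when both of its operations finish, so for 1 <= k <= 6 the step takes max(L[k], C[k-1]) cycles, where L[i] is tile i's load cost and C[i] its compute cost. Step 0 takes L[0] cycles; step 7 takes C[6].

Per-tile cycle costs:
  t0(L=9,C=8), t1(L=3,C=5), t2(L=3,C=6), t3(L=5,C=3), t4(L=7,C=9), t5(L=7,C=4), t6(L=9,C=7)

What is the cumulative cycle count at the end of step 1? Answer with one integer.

end_cycle[1] = 17

step 0: L[0]=9 → dur=9, Σ=9 | A=load:t0 B=idle [load-only]
step 1: L[1]=3 C[0]=8 → dur=8, Σ=17 | A=compute:t0 B=load:t1 [compute-bound]
step 2: L[2]=3 C[1]=5 → dur=5, Σ=22 | A=load:t2 B=compute:t1 [compute-bound]
step 3: L[3]=5 C[2]=6 → dur=6, Σ=28 | A=compute:t2 B=load:t3 [compute-bound]
step 4: L[4]=7 C[3]=3 → dur=7, Σ=35 | A=load:t4 B=compute:t3 [load-bound]
step 5: L[5]=7 C[4]=9 → dur=9, Σ=44 | A=compute:t4 B=load:t5 [compute-bound]
step 6: L[6]=9 C[5]=4 → dur=9, Σ=53 | A=load:t6 B=compute:t5 [load-bound]
step 7: C[6]=7 → dur=7, Σ=60 | A=compute:t6 B=idle [compute-only]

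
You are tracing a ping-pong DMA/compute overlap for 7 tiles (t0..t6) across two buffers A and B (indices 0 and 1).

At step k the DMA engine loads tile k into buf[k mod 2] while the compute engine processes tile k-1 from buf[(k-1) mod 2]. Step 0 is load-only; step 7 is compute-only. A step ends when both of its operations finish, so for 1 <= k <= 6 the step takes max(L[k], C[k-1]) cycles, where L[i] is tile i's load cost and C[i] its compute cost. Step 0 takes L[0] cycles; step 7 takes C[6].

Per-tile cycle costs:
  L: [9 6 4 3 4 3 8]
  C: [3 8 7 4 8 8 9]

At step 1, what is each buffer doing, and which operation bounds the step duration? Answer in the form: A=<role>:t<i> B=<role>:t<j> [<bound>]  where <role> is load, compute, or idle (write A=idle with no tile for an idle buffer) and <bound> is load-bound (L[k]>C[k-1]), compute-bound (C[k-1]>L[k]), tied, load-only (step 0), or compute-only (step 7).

step 1: A=compute:t0 B=load:t1 [load-bound]

step 0: L[0]=9 → dur=9, Σ=9 | A=load:t0 B=idle [load-only]
step 1: L[1]=6 C[0]=3 → dur=6, Σ=15 | A=compute:t0 B=load:t1 [load-bound]
step 2: L[2]=4 C[1]=8 → dur=8, Σ=23 | A=load:t2 B=compute:t1 [compute-bound]
step 3: L[3]=3 C[2]=7 → dur=7, Σ=30 | A=compute:t2 B=load:t3 [compute-bound]
step 4: L[4]=4 C[3]=4 → dur=4, Σ=34 | A=load:t4 B=compute:t3 [tied]
step 5: L[5]=3 C[4]=8 → dur=8, Σ=42 | A=compute:t4 B=load:t5 [compute-bound]
step 6: L[6]=8 C[5]=8 → dur=8, Σ=50 | A=load:t6 B=compute:t5 [tied]
step 7: C[6]=9 → dur=9, Σ=59 | A=compute:t6 B=idle [compute-only]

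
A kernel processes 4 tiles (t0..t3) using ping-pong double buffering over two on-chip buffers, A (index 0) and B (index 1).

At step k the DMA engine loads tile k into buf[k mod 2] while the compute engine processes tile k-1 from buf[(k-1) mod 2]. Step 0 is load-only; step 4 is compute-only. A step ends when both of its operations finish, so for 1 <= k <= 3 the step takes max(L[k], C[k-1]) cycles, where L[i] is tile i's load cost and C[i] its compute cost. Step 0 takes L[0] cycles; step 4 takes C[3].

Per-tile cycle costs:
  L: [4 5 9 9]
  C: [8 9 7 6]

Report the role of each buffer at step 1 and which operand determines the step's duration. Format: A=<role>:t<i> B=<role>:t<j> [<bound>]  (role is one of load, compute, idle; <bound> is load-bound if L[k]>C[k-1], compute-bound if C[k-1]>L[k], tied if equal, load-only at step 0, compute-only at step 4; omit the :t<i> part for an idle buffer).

  0. 4=4c; end=4; A:t0 B:-
  1. max(5,8)=8c; end=12; A:t0 B:t1
  2. max(9,9)=9c; end=21; A:t2 B:t1
  3. max(9,7)=9c; end=30; A:t2 B:t3
  4. 6=6c; end=36; A:t2 B:t3

step 1: A=compute:t0 B=load:t1 [compute-bound]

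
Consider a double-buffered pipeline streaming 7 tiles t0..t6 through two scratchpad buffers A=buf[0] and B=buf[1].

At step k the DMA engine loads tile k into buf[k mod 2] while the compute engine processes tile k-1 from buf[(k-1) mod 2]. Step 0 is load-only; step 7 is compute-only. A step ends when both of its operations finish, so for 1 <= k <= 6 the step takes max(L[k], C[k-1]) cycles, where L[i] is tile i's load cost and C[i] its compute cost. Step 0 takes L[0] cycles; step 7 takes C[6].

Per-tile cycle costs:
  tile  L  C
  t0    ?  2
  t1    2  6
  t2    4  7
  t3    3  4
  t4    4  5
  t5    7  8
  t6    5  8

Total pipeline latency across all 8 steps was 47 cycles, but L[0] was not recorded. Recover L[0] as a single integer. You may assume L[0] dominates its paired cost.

L[0] = 5

step 0 → dur = L[0]=? = L[0]  (unknown; binding)
step 1 → dur = max(L[1]=2, C[0]=2) = 2
step 2 → dur = max(L[2]=4, C[1]=6) = 6
step 3 → dur = max(L[3]=3, C[2]=7) = 7
step 4 → dur = max(L[4]=4, C[3]=4) = 4
step 5 → dur = max(L[5]=7, C[4]=5) = 7
step 6 → dur = max(L[6]=5, C[5]=8) = 8
step 7 → dur = C[6]=8 = 8
sum of known step durations = 42
dur[0] = total - known = 47 - 42 = 5
L[0] is the binding max in step 0, so L[0] = dur[0] = 5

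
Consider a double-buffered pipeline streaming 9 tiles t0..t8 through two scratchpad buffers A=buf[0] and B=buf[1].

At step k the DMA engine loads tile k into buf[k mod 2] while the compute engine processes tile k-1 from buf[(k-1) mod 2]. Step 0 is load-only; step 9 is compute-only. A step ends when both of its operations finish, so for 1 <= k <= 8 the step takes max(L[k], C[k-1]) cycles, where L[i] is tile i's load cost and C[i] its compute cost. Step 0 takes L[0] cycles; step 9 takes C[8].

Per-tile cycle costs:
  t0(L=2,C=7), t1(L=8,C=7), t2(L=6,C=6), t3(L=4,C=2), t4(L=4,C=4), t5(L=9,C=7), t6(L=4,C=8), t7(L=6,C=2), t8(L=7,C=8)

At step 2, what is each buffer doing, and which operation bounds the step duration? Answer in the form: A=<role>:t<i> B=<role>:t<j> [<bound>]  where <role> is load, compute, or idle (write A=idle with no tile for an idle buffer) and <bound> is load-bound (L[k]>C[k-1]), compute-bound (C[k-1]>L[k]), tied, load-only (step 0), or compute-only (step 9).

step 0: L[0]=2 → dur=2, Σ=2 | A=load:t0 B=idle [load-only]
step 1: L[1]=8 C[0]=7 → dur=8, Σ=10 | A=compute:t0 B=load:t1 [load-bound]
step 2: L[2]=6 C[1]=7 → dur=7, Σ=17 | A=load:t2 B=compute:t1 [compute-bound]
step 3: L[3]=4 C[2]=6 → dur=6, Σ=23 | A=compute:t2 B=load:t3 [compute-bound]
step 4: L[4]=4 C[3]=2 → dur=4, Σ=27 | A=load:t4 B=compute:t3 [load-bound]
step 5: L[5]=9 C[4]=4 → dur=9, Σ=36 | A=compute:t4 B=load:t5 [load-bound]
step 6: L[6]=4 C[5]=7 → dur=7, Σ=43 | A=load:t6 B=compute:t5 [compute-bound]
step 7: L[7]=6 C[6]=8 → dur=8, Σ=51 | A=compute:t6 B=load:t7 [compute-bound]
step 8: L[8]=7 C[7]=2 → dur=7, Σ=58 | A=load:t8 B=compute:t7 [load-bound]
step 9: C[8]=8 → dur=8, Σ=66 | A=compute:t8 B=idle [compute-only]

step 2: A=load:t2 B=compute:t1 [compute-bound]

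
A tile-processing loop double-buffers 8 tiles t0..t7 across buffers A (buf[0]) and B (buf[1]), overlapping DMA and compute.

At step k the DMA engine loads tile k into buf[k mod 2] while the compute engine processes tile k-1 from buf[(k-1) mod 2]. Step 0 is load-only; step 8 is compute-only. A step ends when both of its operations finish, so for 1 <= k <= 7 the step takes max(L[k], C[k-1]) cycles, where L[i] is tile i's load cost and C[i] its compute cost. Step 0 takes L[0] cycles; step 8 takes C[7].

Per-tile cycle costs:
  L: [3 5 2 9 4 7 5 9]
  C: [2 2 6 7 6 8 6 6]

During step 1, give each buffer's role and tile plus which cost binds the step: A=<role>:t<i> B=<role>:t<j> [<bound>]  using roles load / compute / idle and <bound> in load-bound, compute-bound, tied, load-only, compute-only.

  0. 3=3c; end=3; A:t0 B:-
  1. max(5,2)=5c; end=8; A:t0 B:t1
  2. max(2,2)=2c; end=10; A:t2 B:t1
  3. max(9,6)=9c; end=19; A:t2 B:t3
  4. max(4,7)=7c; end=26; A:t4 B:t3
  5. max(7,6)=7c; end=33; A:t4 B:t5
  6. max(5,8)=8c; end=41; A:t6 B:t5
  7. max(9,6)=9c; end=50; A:t6 B:t7
  8. 6=6c; end=56; A:t6 B:t7

step 1: A=compute:t0 B=load:t1 [load-bound]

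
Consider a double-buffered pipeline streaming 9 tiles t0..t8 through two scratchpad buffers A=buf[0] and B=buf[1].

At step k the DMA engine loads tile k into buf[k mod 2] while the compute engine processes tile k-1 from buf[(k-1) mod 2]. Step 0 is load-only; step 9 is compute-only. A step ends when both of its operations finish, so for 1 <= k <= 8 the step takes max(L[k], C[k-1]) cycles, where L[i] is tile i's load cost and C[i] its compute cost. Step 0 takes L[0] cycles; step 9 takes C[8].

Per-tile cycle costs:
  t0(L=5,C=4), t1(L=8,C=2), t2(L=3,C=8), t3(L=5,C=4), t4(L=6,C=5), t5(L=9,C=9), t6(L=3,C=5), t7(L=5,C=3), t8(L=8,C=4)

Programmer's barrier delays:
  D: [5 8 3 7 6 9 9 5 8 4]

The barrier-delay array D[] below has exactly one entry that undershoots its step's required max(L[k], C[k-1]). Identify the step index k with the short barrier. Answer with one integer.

hazard at step 3

step 0: need L[0]=5 = 5; D[0]=5 ok
step 1: need max(L[1]=8,C[0]=4) = 8; D[1]=8 ok
step 2: need max(L[2]=3,C[1]=2) = 3; D[2]=3 ok
step 3: need max(L[3]=5,C[2]=8) = 8; D[3]=7 SHORT
step 4: need max(L[4]=6,C[3]=4) = 6; D[4]=6 ok
step 5: need max(L[5]=9,C[4]=5) = 9; D[5]=9 ok
step 6: need max(L[6]=3,C[5]=9) = 9; D[6]=9 ok
step 7: need max(L[7]=5,C[6]=5) = 5; D[7]=5 ok
step 8: need max(L[8]=8,C[7]=3) = 8; D[8]=8 ok
step 9: need C[8]=4 = 4; D[9]=4 ok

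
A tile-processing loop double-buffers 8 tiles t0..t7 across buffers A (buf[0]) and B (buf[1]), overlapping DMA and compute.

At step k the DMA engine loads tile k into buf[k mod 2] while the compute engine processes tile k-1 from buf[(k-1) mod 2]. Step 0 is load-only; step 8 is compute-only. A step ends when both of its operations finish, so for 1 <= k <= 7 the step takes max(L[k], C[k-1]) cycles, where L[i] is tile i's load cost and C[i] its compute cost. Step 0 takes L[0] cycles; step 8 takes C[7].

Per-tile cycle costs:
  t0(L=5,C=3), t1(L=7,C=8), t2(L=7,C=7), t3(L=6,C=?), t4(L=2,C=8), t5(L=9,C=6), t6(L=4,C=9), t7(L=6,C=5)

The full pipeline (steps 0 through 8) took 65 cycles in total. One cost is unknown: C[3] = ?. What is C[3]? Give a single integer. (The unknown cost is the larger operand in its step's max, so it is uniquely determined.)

C[3] = 9

step 0: dur = L[0]=5 = 5
step 1: dur = max(L[1]=7, C[0]=3) = 7
step 2: dur = max(L[2]=7, C[1]=8) = 8
step 3: dur = max(L[3]=6, C[2]=7) = 7
step 4: dur = max(L[4]=2, C[3]=?) = C[3]  (unknown; binding)
step 5: dur = max(L[5]=9, C[4]=8) = 9
step 6: dur = max(L[6]=4, C[5]=6) = 6
step 7: dur = max(L[7]=6, C[6]=9) = 9
step 8: dur = C[7]=5 = 5
sum of known step durations = 56
dur[4] = total - known = 65 - 56 = 9
C[3] is the binding max in step 4, so C[3] = dur[4] = 9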